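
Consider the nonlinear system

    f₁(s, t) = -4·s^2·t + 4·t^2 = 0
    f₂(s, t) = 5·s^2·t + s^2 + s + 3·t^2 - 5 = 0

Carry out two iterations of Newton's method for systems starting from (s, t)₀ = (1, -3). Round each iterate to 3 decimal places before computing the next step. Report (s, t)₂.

(0.139, -0.993)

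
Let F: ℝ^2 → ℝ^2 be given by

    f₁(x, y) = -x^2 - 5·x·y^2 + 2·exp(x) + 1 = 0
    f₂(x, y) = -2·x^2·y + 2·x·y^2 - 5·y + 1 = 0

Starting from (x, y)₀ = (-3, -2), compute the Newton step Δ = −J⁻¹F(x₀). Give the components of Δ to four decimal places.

(1.4705, 0.5277)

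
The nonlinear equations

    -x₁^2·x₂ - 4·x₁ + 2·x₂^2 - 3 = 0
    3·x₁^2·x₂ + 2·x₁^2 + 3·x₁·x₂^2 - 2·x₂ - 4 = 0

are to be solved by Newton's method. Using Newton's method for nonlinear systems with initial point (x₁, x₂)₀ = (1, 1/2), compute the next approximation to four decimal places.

At (1, 1/2): F = (-7.0000, -0.7500).
Jacobian J = [[-2·x₁·x₂ - 4, -x₁^2 + 4·x₂], [6·x₁·x₂ + 4·x₁ + 3·x₂^2, 3·x₁^2 + 6·x₁·x₂ - 2]].
At the point, J = [[-5.0000, 1.0000], [7.7500, 4.0000]] (det J = -27.7500).
Solving J·Δ = −F gives Δ = (-0.9820, 2.0901).
Then the next iterate is (x₁, x₂)₁ = (0.0180, 2.5901).

(0.0180, 2.5901)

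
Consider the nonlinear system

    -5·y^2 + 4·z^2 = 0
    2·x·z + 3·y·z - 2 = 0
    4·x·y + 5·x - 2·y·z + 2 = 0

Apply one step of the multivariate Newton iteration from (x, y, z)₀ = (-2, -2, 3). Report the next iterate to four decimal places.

At (-2, -2, 3): F = (16.0000, -32.0000, 20.0000).
Jacobian J = [[0, -10·y, 8·z], [2·z, 3·z, 2·x + 3·y], [4·y + 5, 4·x - 2·z, -2·y]].
At the point, J = [[0.0000, 20.0000, 24.0000], [6.0000, 9.0000, -10.0000], [-3.0000, -14.0000, 4.0000]] (det J = -1248.0000).
Solving J·Δ = −F gives Δ = (2.6667, 0.5385, -1.1154).
Then the next iterate is (x, y, z)₁ = (0.6667, -1.4615, 1.8846).

(0.6667, -1.4615, 1.8846)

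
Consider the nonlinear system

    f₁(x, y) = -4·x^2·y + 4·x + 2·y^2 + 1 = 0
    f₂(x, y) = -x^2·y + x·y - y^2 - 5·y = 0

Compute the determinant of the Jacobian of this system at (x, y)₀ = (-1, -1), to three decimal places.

-4.000

J = [[-8·x·y + 4, -4·x^2 + 4·y], [-2·x·y + y, -x^2 + x - 2·y - 5]].
At the point, J = [[-4.000, -8.000], [-3.000, -5.000]].
det J = -4.000.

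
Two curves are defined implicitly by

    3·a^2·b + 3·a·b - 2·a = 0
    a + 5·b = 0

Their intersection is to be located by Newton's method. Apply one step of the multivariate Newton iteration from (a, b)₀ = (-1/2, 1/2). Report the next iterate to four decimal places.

(0.0000, 0.0000)

At (-1/2, 1/2): F = (0.6250, 2.0000).
Jacobian J = [[6·a·b + 3·b - 2, 3·a^2 + 3·a], [1, 5]].
At the point, J = [[-2.0000, -0.7500], [1.0000, 5.0000]] (det J = -9.2500).
Solving J·Δ = −F gives Δ = (0.5000, -0.5000).
Then the next iterate is (a, b)₁ = (0.0000, 0.0000).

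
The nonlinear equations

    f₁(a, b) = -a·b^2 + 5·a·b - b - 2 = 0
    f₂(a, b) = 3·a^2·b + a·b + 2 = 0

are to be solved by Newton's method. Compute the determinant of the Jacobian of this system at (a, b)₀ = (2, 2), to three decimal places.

58.000

J = [[-b^2 + 5·b, -2·a·b + 5·a - 1], [6·a·b + b, 3·a^2 + a]].
At the point, J = [[6.000, 1.000], [26.000, 14.000]].
det J = 58.000.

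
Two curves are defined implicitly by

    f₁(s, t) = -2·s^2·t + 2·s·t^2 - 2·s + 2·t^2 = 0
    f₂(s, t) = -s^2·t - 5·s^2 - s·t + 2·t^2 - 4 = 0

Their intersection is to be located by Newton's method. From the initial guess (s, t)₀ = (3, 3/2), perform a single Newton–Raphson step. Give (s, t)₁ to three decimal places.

At (3, 3/2): F = (-15.000, -62.500).
Jacobian J = [[-4·s·t + 2·t^2 - 2, -2·s^2 + 4·s·t + 4·t], [-2·s·t - 10·s - t, -s^2 - s + 4·t]].
At the point, J = [[-15.500, 6.000], [-40.500, -6.000]] (det J = 336.000).
Solving J·Δ = −F gives Δ = (-1.384, -1.075).
Then the next iterate is (s, t)₁ = (1.616, 0.425).

(1.616, 0.425)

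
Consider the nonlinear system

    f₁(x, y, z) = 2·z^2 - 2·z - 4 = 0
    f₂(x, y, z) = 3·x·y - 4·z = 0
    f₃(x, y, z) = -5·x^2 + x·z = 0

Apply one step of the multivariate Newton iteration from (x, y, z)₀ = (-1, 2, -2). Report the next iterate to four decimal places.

(-0.5250, 2.5500, -1.2000)

At (-1, 2, -2): F = (8.0000, 2.0000, -3.0000).
Jacobian J = [[0, 0, 4·z - 2], [3·y, 3·x, -4], [-10·x + z, 0, x]].
At the point, J = [[0.0000, 0.0000, -10.0000], [6.0000, -3.0000, -4.0000], [8.0000, 0.0000, -1.0000]] (det J = -240.0000).
Solving J·Δ = −F gives Δ = (0.4750, 0.5500, 0.8000).
Then the next iterate is (x, y, z)₁ = (-0.5250, 2.5500, -1.2000).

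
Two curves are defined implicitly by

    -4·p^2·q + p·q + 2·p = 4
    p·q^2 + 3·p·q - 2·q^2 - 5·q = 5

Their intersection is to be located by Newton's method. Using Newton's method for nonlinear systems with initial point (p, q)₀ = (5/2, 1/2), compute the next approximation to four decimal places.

At (5/2, 1/2): F = (-10.2500, -3.6250).
Jacobian J = [[-8·p·q + q + 2, -4·p^2 + p], [q^2 + 3·q, 2·p·q + 3·p - 4·q - 5]].
At the point, J = [[-7.5000, -22.5000], [1.7500, 3.0000]] (det J = 16.8750).
Solving J·Δ = −F gives Δ = (6.6556, -2.6741).
Then the next iterate is (p, q)₁ = (9.1556, -2.1741).

(9.1556, -2.1741)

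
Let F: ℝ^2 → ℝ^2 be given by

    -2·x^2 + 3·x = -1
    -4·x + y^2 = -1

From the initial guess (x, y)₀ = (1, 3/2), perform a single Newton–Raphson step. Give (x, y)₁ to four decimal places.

(3.0000, 4.4167)

At (1, 3/2): F = (2.0000, -0.7500).
Jacobian J = [[-4·x + 3, 0], [-4, 2·y]].
At the point, J = [[-1.0000, 0.0000], [-4.0000, 3.0000]] (det J = -3.0000).
Solving J·Δ = −F gives Δ = (2.0000, 2.9167).
Then the next iterate is (x, y)₁ = (3.0000, 4.4167).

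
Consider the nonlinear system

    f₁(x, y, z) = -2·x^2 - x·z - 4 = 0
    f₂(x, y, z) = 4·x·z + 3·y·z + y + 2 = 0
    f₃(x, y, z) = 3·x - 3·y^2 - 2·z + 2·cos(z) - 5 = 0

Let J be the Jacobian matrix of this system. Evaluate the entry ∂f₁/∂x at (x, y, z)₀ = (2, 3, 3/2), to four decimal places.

∂f₁/∂x = -4·x - z.
At (2, 3, 3/2) this is -9.5000.

-9.5000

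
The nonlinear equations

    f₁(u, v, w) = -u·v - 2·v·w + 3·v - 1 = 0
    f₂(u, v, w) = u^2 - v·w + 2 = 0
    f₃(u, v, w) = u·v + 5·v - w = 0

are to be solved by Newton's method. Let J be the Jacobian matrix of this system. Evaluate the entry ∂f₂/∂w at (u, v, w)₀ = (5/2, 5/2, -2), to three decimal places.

∂f₂/∂w = -v.
At (5/2, 5/2, -2) this is -2.500.

-2.500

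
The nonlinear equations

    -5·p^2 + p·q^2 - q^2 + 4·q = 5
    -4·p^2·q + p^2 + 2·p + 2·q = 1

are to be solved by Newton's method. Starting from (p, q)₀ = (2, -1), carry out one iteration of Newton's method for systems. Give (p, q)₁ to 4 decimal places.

(0.4234, -1.9775)

At (2, -1): F = (-28.0000, 21.0000).
Jacobian J = [[-10·p + q^2, 2·p·q - 2·q + 4], [-8·p·q + 2·p + 2, -4·p^2 + 2]].
At the point, J = [[-19.0000, 2.0000], [22.0000, -14.0000]] (det J = 222.0000).
Solving J·Δ = −F gives Δ = (-1.5766, -0.9775).
Then the next iterate is (p, q)₁ = (0.4234, -1.9775).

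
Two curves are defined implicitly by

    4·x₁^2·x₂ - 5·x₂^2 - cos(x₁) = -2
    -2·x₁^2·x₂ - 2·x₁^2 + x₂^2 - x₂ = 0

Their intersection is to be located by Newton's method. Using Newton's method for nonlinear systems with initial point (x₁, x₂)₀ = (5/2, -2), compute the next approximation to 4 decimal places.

(1.0660, -1.7623)

At (5/2, -2): F = (-67.198856, 18.5000).
Jacobian J = [[8·x₁·x₂ + sin(x₁), 4·x₁^2 - 10·x₂], [-4·x₁·x₂ - 4·x₁, -2·x₁^2 + 2·x₂ - 1]].
At the point, J = [[-39.401528, 45.0000], [10.0000, -17.5000]] (det J = 239.526737).
Solving J·Δ = −F gives Δ = (-1.4340, 0.2377).
Then the next iterate is (x₁, x₂)₁ = (1.0660, -1.7623).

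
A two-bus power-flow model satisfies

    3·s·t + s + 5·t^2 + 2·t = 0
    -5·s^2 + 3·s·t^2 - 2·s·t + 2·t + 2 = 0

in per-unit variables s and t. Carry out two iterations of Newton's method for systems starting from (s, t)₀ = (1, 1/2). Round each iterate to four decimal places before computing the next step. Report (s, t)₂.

(0.6137, -0.1058)

At (1, 1/2): F = (4.7500, -2.2500).
Jacobian J = [[3·t + 1, 3·s + 10·t + 2], [-10·s + 3·t^2 - 2·t, 6·s·t - 2·s + 2]].
At the point, J = [[2.5000, 10.0000], [-10.2500, 3.0000]] (det J = 110.0000).
Solving J·Δ = −F gives Δ = (-0.3341, -0.3915).
Then the next iterate is (s, t)₁ = (0.6659, 0.1085).
Round to (0.6659, 0.1085) and repeat: F = (1.158512, -0.121097), J = [[1.3255, 5.0827], [-6.840683, 1.101701]].
Δ = (-0.0522, -0.2143), so (s, t)₂ = (0.6137, -0.1058).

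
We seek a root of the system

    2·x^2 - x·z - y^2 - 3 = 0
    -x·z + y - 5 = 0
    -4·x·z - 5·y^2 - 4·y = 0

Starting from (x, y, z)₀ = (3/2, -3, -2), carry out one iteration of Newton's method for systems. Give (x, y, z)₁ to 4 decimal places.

(1.3788, -2.9545, -5.4646)

At (3/2, -3, -2): F = (-4.5000, -5.0000, -21.0000).
Jacobian J = [[4·x - z, -2·y, -x], [-z, 1, -x], [-4·z, -10·y - 4, -4·x]].
At the point, J = [[8.0000, 6.0000, -1.5000], [2.0000, 1.0000, -1.5000], [8.0000, 26.0000, -6.0000]] (det J = 198.0000).
Solving J·Δ = −F gives Δ = (-0.1212, 0.0455, -3.4646).
Then the next iterate is (x, y, z)₁ = (1.3788, -2.9545, -5.4646).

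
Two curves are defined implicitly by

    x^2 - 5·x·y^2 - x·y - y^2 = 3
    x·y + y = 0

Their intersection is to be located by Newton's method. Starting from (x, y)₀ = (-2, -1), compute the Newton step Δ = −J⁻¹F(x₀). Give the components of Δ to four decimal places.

(1.0000, 0.0000)

At (-2, -1): F = (8.0000, 1.0000).
Jacobian J = [[2·x - 5·y^2 - y, -10·x·y - x - 2·y], [y, x + 1]].
At the point, J = [[-8.0000, -16.0000], [-1.0000, -1.0000]] (det J = -8.0000).
Solving J·Δ = −F gives Δ = (1.0000, 0.0000).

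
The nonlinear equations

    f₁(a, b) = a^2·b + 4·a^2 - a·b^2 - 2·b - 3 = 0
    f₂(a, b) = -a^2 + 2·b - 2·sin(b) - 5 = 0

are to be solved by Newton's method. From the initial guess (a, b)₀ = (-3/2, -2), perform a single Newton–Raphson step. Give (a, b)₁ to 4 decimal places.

(-3.4560, 3.4018)

At (-3/2, -2): F = (11.5000, -9.431405).
Jacobian J = [[2·a·b + 8·a - b^2, a^2 - 2·a·b - 2], [-2·a, -2·cos(b) + 2]].
At the point, J = [[-10.0000, -5.7500], [3.0000, 2.832294]] (det J = -11.072937).
Solving J·Δ = −F gives Δ = (-1.9560, 5.4018).
Then the next iterate is (a, b)₁ = (-3.4560, 3.4018).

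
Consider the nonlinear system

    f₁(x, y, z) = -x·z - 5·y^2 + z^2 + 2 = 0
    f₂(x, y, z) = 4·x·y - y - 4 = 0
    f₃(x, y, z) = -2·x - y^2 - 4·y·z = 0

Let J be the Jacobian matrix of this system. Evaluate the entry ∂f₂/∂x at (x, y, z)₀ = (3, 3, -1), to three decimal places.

∂f₂/∂x = 4·y.
At (3, 3, -1) this is 12.000.

12.000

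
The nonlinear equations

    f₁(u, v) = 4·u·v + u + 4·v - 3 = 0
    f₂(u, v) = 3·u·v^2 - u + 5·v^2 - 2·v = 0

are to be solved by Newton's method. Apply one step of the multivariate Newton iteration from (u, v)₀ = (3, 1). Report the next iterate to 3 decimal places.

(0.224, 0.867)

At (3, 1): F = (16.000, 9.000).
Jacobian J = [[4·v + 1, 4·u + 4], [3·v^2 - 1, 6·u·v + 10·v - 2]].
At the point, J = [[5.000, 16.000], [2.000, 26.000]] (det J = 98.000).
Solving J·Δ = −F gives Δ = (-2.776, -0.133).
Then the next iterate is (u, v)₁ = (0.224, 0.867).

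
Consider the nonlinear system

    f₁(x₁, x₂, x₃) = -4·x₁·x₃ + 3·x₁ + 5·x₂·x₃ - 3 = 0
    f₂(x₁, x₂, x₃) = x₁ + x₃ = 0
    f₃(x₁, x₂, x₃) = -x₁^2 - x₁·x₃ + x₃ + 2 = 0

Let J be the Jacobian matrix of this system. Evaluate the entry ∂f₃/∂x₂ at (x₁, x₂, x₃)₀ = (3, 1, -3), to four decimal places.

0.0000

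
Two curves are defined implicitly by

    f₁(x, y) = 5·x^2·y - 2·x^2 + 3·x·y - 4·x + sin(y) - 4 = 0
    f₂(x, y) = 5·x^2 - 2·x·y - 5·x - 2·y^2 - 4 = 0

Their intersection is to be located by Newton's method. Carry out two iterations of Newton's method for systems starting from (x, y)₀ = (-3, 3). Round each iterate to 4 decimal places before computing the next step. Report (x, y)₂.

(-1.1357, 2.5079)

At (-3, 3): F = (98.141120, 56.0000).
Jacobian J = [[10·x·y - 4·x + 3·y - 4, 5·x^2 + 3·x + cos(y)], [10·x - 2·y - 5, -2·x - 4·y]].
At the point, J = [[-73.0000, 35.010008], [-41.0000, -6.0000]] (det J = 1873.410308).
Solving J·Δ = −F gives Δ = (1.3608, 0.0343).
Then the next iterate is (x, y)₁ = (-1.6392, 3.0343).
Round to (-1.6392, 3.0343) and repeat: F = (23.133926, 9.164579), J = [[-38.078546, 7.523034], [-27.4606, -8.8588]].
Δ = (0.5035, -0.5264), so (x, y)₂ = (-1.1357, 2.5079).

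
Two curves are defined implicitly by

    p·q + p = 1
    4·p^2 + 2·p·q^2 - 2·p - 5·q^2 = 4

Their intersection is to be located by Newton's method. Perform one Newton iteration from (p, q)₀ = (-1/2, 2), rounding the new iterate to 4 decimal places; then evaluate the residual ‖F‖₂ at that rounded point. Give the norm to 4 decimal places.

8.6618

At (-1/2, 2): F = (-2.5000, -26.0000).
Jacobian J = [[q + 1, p], [8·p + 2·q^2 - 2, 4·p·q - 10·q]].
At the point, J = [[3.0000, -0.5000], [2.0000, -24.0000]] (det J = -71.0000).
Solving J·Δ = −F gives Δ = (0.6620, -1.0282).
Then the next iterate is (p, q)₁ = (0.1620, 0.9718).
Re-evaluating at (0.1620, 0.9718): F = (-0.680568, -8.635016), so ‖F‖₂ = 8.6618.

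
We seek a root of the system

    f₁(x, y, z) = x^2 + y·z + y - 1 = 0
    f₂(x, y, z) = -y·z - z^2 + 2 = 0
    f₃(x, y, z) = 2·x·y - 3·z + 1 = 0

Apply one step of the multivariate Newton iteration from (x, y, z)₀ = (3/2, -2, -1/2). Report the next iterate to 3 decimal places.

At (3/2, -2, -1/2): F = (0.250, 0.750, -3.500).
Jacobian J = [[2·x, z + 1, y], [0, -z, -y - 2·z], [2·y, 2·x, -3]].
At the point, J = [[3.000, 0.500, -2.000], [0.000, 0.500, 3.000], [-4.000, 3.000, -3.000]] (det J = -41.500).
Solving J·Δ = −F gives Δ = (-0.355, 0.380, -0.313).
Then the next iterate is (x, y, z)₁ = (1.145, -1.620, -0.813).

(1.145, -1.620, -0.813)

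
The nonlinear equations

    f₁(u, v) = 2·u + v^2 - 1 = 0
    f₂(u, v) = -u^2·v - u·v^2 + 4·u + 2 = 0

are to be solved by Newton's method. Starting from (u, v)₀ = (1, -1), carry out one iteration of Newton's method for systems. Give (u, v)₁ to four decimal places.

(-0.1667, -1.1667)

At (1, -1): F = (2.0000, 6.0000).
Jacobian J = [[2, 2·v], [-2·u·v - v^2 + 4, -u^2 - 2·u·v]].
At the point, J = [[2.0000, -2.0000], [5.0000, 1.0000]] (det J = 12.0000).
Solving J·Δ = −F gives Δ = (-1.1667, -0.1667).
Then the next iterate is (u, v)₁ = (-0.1667, -1.1667).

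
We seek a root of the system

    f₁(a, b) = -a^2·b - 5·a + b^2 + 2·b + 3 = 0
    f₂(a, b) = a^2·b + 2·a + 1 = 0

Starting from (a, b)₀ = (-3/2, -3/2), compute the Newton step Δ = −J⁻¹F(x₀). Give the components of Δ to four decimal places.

(48.2500, -137.0000)

At (-3/2, -3/2): F = (13.1250, -5.3750).
Jacobian J = [[-2·a·b - 5, -a^2 + 2·b + 2], [2·a·b + 2, a^2]].
At the point, J = [[-9.5000, -3.2500], [6.5000, 2.2500]] (det J = -0.2500).
Solving J·Δ = −F gives Δ = (48.2500, -137.0000).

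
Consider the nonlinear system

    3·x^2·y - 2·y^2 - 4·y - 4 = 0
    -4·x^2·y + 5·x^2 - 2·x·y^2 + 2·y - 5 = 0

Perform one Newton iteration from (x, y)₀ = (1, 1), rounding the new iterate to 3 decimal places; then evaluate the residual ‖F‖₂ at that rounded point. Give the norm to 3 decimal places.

5.664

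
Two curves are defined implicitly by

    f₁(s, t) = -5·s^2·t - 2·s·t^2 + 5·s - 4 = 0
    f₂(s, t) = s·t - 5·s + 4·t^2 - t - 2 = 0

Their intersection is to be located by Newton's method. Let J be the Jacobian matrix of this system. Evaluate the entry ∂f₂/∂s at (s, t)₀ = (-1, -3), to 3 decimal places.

-8.000

∂f₂/∂s = t - 5.
At (-1, -3) this is -8.000.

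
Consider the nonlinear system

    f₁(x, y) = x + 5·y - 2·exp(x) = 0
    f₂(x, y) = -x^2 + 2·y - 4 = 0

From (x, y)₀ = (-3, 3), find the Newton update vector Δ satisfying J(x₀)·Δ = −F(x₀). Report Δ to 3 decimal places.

(2.085, -2.756)

At (-3, 3): F = (11.90043, -7.000).
Jacobian J = [[-2·exp(x) + 1, 5], [-2·x, 2]].
At the point, J = [[0.90043, 5.000], [6.000, 2.000]] (det J = -28.19915).
Solving J·Δ = −F gives Δ = (2.085, -2.756).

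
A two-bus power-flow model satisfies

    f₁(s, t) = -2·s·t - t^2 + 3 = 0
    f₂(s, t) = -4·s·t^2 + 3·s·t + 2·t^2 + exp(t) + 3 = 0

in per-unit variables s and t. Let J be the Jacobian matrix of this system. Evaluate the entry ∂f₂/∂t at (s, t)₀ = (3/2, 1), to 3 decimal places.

-0.782

∂f₂/∂t = -8·s·t + 3·s + 4·t + exp(t).
At (3/2, 1) this is -0.782.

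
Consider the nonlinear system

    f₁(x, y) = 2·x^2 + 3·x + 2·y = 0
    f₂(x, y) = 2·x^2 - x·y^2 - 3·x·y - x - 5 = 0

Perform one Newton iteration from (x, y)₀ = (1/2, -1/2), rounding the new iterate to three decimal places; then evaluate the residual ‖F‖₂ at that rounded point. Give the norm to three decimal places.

3.291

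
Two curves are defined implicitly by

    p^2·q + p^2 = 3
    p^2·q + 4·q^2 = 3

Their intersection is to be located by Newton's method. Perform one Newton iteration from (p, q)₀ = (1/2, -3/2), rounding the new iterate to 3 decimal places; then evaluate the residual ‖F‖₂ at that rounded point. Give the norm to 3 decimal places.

18.830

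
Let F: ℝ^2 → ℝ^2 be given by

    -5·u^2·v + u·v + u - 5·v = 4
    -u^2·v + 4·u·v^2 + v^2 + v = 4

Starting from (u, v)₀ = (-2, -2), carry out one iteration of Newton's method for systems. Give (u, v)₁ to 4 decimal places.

At (-2, -2): F = (48.0000, -26.0000).
Jacobian J = [[-10·u·v + v + 1, -5·u^2 + u - 5], [-2·u·v + 4·v^2, -u^2 + 8·u·v + 2·v + 1]].
At the point, J = [[-41.0000, -27.0000], [8.0000, 25.0000]] (det J = -809.0000).
Solving J·Δ = −F gives Δ = (0.6156, 0.8430).
Then the next iterate is (u, v)₁ = (-1.3844, -1.1570).

(-1.3844, -1.1570)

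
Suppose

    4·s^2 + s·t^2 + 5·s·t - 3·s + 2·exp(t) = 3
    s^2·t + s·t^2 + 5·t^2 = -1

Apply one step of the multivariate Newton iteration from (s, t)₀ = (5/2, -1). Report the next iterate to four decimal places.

At (5/2, -1): F = (5.235759, 2.2500).
Jacobian J = [[8·s + t^2 + 5·t - 3, 2·s·t + 5·s + 2·exp(t)], [2·s·t + t^2, s^2 + 2·s·t + 10·t]].
At the point, J = [[13.0000, 8.235759], [-4.0000, -8.7500]] (det J = -80.806964).
Solving J·Δ = −F gives Δ = (-0.7963, 0.6211).
Then the next iterate is (s, t)₁ = (1.7037, -0.3789).

(1.7037, -0.3789)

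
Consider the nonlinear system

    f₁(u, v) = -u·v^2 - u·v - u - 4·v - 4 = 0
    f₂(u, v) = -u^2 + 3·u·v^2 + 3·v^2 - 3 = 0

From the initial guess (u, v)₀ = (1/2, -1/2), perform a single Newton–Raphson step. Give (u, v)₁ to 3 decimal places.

(-0.421, -0.921)

At (1/2, -1/2): F = (-2.375, -2.125).
Jacobian J = [[-v^2 - v - 1, -2·u·v - u - 4], [-2·u + 3·v^2, 6·u·v + 6·v]].
At the point, J = [[-0.750, -4.000], [-0.250, -4.500]] (det J = 2.375).
Solving J·Δ = −F gives Δ = (-0.921, -0.421).
Then the next iterate is (u, v)₁ = (-0.421, -0.921).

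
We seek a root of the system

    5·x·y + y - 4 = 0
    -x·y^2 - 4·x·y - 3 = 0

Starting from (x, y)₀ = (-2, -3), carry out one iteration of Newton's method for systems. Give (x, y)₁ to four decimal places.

At (-2, -3): F = (23.0000, -9.0000).
Jacobian J = [[5·y, 5·x + 1], [-y^2 - 4·y, -2·x·y - 4·x]].
At the point, J = [[-15.0000, -9.0000], [3.0000, -4.0000]] (det J = 87.0000).
Solving J·Δ = −F gives Δ = (1.9885, -0.7586).
Then the next iterate is (x, y)₁ = (-0.0115, -3.7586).

(-0.0115, -3.7586)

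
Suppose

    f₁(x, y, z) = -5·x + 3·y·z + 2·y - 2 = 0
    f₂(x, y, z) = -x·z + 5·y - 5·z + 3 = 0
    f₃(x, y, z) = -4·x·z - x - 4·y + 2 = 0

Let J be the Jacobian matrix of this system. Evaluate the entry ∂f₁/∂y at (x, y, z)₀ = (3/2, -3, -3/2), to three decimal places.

-2.500

∂f₁/∂y = 3·z + 2.
At (3/2, -3, -3/2) this is -2.500.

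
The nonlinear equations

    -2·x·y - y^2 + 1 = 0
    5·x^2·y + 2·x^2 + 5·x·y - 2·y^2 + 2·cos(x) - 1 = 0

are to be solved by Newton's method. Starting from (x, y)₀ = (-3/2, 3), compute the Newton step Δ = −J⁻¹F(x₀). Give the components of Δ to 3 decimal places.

(-0.335, 1.003)

At (-3/2, 3): F = (1.000, -3.10853).
Jacobian J = [[-2·y, -2·x - 2·y], [10·x·y + 4·x + 5·y - 2·sin(x), 5·x^2 + 5·x - 4·y]].
At the point, J = [[-6.000, -3.000], [-34.00501, -8.250]] (det J = -52.51503).
Solving J·Δ = −F gives Δ = (-0.335, 1.003).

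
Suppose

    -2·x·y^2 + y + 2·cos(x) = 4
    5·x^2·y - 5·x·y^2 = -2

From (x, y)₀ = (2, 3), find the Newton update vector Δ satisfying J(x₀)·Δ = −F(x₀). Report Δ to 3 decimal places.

(-0.764, -0.987)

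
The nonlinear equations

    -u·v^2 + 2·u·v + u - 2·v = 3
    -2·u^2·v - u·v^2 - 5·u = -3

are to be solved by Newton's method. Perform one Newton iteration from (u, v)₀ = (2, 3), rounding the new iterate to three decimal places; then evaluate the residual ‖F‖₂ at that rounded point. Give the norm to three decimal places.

15.331

At (2, 3): F = (-13.000, -49.000).
Jacobian J = [[-v^2 + 2·v + 1, -2·u·v + 2·u - 2], [-4·u·v - v^2 - 5, -2·u^2 - 2·u·v]].
At the point, J = [[-2.000, -10.000], [-38.000, -20.000]] (det J = -340.000).
Solving J·Δ = −F gives Δ = (-0.676, -1.165).
Then the next iterate is (u, v)₁ = (1.324, 1.835).
Re-evaluating at (1.324, 1.835): F = (-4.94513, -14.51163), so ‖F‖₂ = 15.331.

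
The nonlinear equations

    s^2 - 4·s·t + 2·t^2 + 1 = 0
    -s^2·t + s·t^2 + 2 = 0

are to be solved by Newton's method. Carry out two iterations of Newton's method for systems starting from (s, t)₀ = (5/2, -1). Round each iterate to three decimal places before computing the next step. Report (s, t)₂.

At (5/2, -1): F = (19.250, 10.750).
Jacobian J = [[2·s - 4·t, -4·s + 4·t], [-2·s·t + t^2, -s^2 + 2·s·t]].
At the point, J = [[9.000, -14.000], [6.000, -11.250]] (det J = -17.250).
Solving J·Δ = −F gives Δ = (-3.830, -1.087).
Then the next iterate is (s, t)₁ = (-1.330, -2.087).
Round to (-1.330, -2.087) and repeat: F = (0.37720, -0.10121), J = [[5.688, -3.028], [-1.19585, 3.78252]].
Δ = (-0.063, 0.007), so (s, t)₂ = (-1.393, -2.080).

(-1.393, -2.080)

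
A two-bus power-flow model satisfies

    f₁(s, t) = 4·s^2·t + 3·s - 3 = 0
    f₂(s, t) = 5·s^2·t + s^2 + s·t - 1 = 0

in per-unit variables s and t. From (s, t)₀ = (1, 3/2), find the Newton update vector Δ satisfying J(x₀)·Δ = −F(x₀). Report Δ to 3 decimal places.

(0.000, -1.500)

At (1, 3/2): F = (6.000, 9.000).
Jacobian J = [[8·s·t + 3, 4·s^2], [10·s·t + 2·s + t, 5·s^2 + s]].
At the point, J = [[15.000, 4.000], [18.500, 6.000]] (det J = 16.000).
Solving J·Δ = −F gives Δ = (0.000, -1.500).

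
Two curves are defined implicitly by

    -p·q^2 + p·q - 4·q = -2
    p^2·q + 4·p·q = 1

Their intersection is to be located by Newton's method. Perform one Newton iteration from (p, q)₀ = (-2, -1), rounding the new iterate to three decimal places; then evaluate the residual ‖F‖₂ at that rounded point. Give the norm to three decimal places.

3.258

At (-2, -1): F = (10.000, 3.000).
Jacobian J = [[-q^2 + q, -2·p·q + p - 4], [2·p·q + 4·q, p^2 + 4·p]].
At the point, J = [[-2.000, -10.000], [0.000, -4.000]] (det J = 8.000).
Solving J·Δ = −F gives Δ = (1.250, 0.750).
Then the next iterate is (p, q)₁ = (-0.750, -0.250).
Re-evaluating at (-0.750, -0.250): F = (3.23438, -0.39062), so ‖F‖₂ = 3.258.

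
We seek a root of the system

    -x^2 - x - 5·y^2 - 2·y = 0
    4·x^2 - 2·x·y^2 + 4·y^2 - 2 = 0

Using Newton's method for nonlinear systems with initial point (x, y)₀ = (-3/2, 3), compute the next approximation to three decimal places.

At (-3/2, 3): F = (-51.750, 70.000).
Jacobian J = [[-2·x - 1, -10·y - 2], [8·x - 2·y^2, -4·x·y + 8·y]].
At the point, J = [[2.000, -32.000], [-30.000, 42.000]] (det J = -876.000).
Solving J·Δ = −F gives Δ = (0.076, -1.612).
Then the next iterate is (x, y)₁ = (-1.424, 1.388).

(-1.424, 1.388)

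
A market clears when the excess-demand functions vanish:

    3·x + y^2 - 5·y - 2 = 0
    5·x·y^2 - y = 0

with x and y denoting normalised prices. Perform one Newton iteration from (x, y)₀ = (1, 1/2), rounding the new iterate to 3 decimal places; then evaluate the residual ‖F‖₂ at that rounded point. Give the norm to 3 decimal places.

At (1, 1/2): F = (-1.250, 0.750).
Jacobian J = [[3, 2·y - 5], [5·y^2, 10·x·y - 1]].
At the point, J = [[3.000, -4.000], [1.250, 4.000]] (det J = 17.000).
Solving J·Δ = −F gives Δ = (0.118, -0.224).
Then the next iterate is (x, y)₁ = (1.118, 0.276).
Re-evaluating at (1.118, 0.276): F = (0.05018, 0.14982), so ‖F‖₂ = 0.158.

0.158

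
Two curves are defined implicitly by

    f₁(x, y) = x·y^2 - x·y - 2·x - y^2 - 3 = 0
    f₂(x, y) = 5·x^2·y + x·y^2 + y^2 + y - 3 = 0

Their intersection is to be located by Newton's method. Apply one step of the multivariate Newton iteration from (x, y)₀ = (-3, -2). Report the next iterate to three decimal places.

At (-3, -2): F = (-19.000, -103.000).
Jacobian J = [[y^2 - y - 2, 2·x·y - x - 2·y], [10·x·y + y^2, 5·x^2 + 2·x·y + 2·y + 1]].
At the point, J = [[4.000, 19.000], [64.000, 54.000]] (det J = -1000.000).
Solving J·Δ = −F gives Δ = (0.931, 0.804).
Then the next iterate is (x, y)₁ = (-2.069, -1.196).

(-2.069, -1.196)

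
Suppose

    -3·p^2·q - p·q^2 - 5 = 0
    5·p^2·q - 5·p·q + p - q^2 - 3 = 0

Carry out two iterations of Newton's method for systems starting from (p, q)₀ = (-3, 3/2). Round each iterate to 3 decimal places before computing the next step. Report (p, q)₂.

At (-3, 3/2): F = (-38.750, 81.750).
Jacobian J = [[-6·p·q - q^2, -3·p^2 - 2·p·q], [10·p·q - 5·q + 1, 5·p^2 - 5·p - 2·q]].
At the point, J = [[24.750, -18.000], [-51.500, 57.000]] (det J = 483.750).
Solving J·Δ = −F gives Δ = (1.524, -0.057).
Then the next iterate is (p, q)₁ = (-1.476, 1.443).
Round to (-1.476, 1.443) and repeat: F = (-11.35766, 19.80952), J = [[10.69696, -2.27599], [-27.51368, 15.38688]].
Δ = (1.272, 0.986), so (p, q)₂ = (-0.204, 2.429).

(-0.204, 2.429)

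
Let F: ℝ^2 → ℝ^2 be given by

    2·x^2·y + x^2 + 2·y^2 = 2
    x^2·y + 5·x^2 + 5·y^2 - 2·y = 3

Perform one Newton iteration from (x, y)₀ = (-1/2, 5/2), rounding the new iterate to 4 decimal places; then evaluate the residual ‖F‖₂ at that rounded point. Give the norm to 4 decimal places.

6.2893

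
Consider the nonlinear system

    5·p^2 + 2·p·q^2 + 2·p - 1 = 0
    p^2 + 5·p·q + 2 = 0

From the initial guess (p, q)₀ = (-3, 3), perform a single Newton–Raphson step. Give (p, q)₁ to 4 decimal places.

(-0.9241, 1.9789)

At (-3, 3): F = (-16.0000, -34.0000).
Jacobian J = [[10·p + 2·q^2 + 2, 4·p·q], [2·p + 5·q, 5·p]].
At the point, J = [[-10.0000, -36.0000], [9.0000, -15.0000]] (det J = 474.0000).
Solving J·Δ = −F gives Δ = (2.0759, -1.0211).
Then the next iterate is (p, q)₁ = (-0.9241, 1.9789).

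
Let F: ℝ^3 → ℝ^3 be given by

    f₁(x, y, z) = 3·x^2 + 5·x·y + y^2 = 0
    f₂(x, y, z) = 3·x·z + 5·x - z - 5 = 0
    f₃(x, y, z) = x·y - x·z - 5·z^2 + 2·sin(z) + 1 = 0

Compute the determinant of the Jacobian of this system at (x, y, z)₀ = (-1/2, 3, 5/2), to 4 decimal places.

J = [[6·x + 5·y, 5·x + 2·y, 0], [3·z + 5, 0, 3·x - 1], [y - z, x, -x - 10·z + 2·cos(z)]].
At the point, J = [[12.0000, 3.5000, 0.0000], [12.5000, 0.0000, -2.5000], [0.5000, -0.5000, -26.102287]].
det J = 1122.6001.

1122.6001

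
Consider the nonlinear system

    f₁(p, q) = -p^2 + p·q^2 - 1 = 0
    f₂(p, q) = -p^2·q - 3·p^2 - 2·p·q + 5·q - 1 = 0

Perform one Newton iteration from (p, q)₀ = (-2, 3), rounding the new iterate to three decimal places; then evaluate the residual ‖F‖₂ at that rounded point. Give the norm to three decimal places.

7.404

At (-2, 3): F = (-23.000, 2.000).
Jacobian J = [[-2·p + q^2, 2·p·q], [-2·p·q - 6·p - 2·q, -p^2 - 2·p + 5]].
At the point, J = [[13.000, -12.000], [18.000, 5.000]] (det J = 281.000).
Solving J·Δ = −F gives Δ = (0.324, -1.566).
Then the next iterate is (p, q)₁ = (-1.676, 1.434).
Re-evaluating at (-1.676, 1.434): F = (-7.25543, -1.47823), so ‖F‖₂ = 7.404.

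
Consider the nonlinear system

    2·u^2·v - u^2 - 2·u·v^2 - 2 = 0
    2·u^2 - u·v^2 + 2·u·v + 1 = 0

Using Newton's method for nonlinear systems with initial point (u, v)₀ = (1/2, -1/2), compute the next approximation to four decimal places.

At (1/2, -1/2): F = (-2.7500, 0.8750).
Jacobian J = [[4·u·v - 2·u - 2·v^2, 2·u^2 - 4·u·v], [4·u - v^2 + 2·v, -2·u·v + 2·u]].
At the point, J = [[-2.5000, 1.5000], [0.7500, 1.5000]] (det J = -4.8750).
Solving J·Δ = −F gives Δ = (-1.1154, -0.0256).
Then the next iterate is (u, v)₁ = (-0.6154, -0.5256).

(-0.6154, -0.5256)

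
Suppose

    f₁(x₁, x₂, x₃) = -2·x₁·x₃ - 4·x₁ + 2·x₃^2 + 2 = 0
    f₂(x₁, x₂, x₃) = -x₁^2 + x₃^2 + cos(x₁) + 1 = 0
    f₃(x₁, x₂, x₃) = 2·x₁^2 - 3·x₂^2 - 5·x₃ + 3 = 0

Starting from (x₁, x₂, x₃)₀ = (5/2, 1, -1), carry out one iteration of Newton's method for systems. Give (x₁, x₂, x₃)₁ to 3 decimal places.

(1.563, 2.274, -0.903)

At (5/2, 1, -1): F = (-1.000, -5.05114, 17.500).
Jacobian J = [[-2·x₃ - 4, 0, -2·x₁ + 4·x₃], [-2·x₁ - sin(x₁), 0, 2·x₃], [4·x₁, -6·x₂, -5]].
At the point, J = [[-2.000, 0.000, -9.000], [-5.59847, 0.000, -2.000], [10.000, -6.000, -5.000]] (det J = -278.31750).
Solving J·Δ = −F gives Δ = (-0.937, 1.274, 0.097).
Then the next iterate is (x₁, x₂, x₃)₁ = (1.563, 2.274, -0.903).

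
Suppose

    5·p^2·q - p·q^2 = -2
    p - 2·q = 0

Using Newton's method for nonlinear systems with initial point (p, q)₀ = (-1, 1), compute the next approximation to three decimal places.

(-1.333, -0.667)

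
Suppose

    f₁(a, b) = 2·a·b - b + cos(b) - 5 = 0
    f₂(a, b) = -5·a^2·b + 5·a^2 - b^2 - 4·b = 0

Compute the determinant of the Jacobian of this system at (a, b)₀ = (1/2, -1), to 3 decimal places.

-1.915

J = [[2·b, 2·a - sin(b) - 1], [-10·a·b + 10·a, -5·a^2 - 2·b - 4]].
At the point, J = [[-2.000, 0.84147], [10.000, -3.250]].
det J = -1.915.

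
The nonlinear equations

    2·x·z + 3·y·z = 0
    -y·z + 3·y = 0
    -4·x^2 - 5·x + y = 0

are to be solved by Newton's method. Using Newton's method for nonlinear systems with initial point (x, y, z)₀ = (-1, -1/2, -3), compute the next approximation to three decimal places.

At (-1, -1/2, -3): F = (10.500, -3.000, 0.500).
Jacobian J = [[2·z, 3·z, 2·x + 3·y], [0, -z + 3, -y], [-8·x - 5, 1, 0]].
At the point, J = [[-6.000, -9.000, -3.500], [0.000, 6.000, 0.500], [3.000, 1.000, 0.000]] (det J = 52.500).
Solving J·Δ = −F gives Δ = (-0.257, 0.271, 2.743).
Then the next iterate is (x, y, z)₁ = (-1.257, -0.229, -0.257).

(-1.257, -0.229, -0.257)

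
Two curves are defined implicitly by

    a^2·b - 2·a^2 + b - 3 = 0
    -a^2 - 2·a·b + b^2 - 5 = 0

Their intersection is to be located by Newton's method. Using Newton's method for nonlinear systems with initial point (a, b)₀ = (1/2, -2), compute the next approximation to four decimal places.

(-1.2885, -2.9231)

At (1/2, -2): F = (-6.0000, 0.7500).
Jacobian J = [[2·a·b - 4·a, a^2 + 1], [-2·a - 2·b, -2·a + 2·b]].
At the point, J = [[-4.0000, 1.2500], [3.0000, -5.0000]] (det J = 16.2500).
Solving J·Δ = −F gives Δ = (-1.7885, -0.9231).
Then the next iterate is (a, b)₁ = (-1.2885, -2.9231).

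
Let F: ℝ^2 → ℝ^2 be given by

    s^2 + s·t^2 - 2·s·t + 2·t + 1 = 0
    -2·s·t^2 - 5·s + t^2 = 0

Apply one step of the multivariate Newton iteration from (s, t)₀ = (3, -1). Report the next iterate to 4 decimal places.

At (3, -1): F = (17.0000, -20.0000).
Jacobian J = [[2·s + t^2 - 2·t, 2·s·t - 2·s + 2], [-2·t^2 - 5, -4·s·t + 2·t]].
At the point, J = [[9.0000, -10.0000], [-7.0000, 10.0000]] (det J = 20.0000).
Solving J·Δ = −F gives Δ = (1.5000, 3.0500).
Then the next iterate is (s, t)₁ = (4.5000, 2.0500).

(4.5000, 2.0500)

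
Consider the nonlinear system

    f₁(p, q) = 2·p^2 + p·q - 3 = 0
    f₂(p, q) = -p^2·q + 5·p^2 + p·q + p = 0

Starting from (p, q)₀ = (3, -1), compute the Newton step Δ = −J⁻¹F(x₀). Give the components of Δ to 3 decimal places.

At (3, -1): F = (12.000, 54.000).
Jacobian J = [[4·p + q, p], [-2·p·q + 10·p + q + 1, -p^2 + p]].
At the point, J = [[11.000, 3.000], [36.000, -6.000]] (det J = -174.000).
Solving J·Δ = −F gives Δ = (-1.345, 0.931).

(-1.345, 0.931)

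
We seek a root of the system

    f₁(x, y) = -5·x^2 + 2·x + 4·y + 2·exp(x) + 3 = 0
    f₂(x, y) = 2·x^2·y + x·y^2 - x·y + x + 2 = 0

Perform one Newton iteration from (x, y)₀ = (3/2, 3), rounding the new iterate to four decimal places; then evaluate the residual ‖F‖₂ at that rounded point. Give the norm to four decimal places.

2.0371

At (3/2, 3): F = (15.713378, 26.0000).
Jacobian J = [[-10·x + 2·exp(x) + 2, 4], [4·x·y + y^2 - y + 1, 2·x^2 + 2·x·y - x]].
At the point, J = [[-4.036622, 4.0000], [25.0000, 12.0000]] (det J = -148.439462).
Solving J·Δ = −F gives Δ = (0.5697, -3.3535).
Then the next iterate is (x, y)₁ = (2.0697, -0.3535).
Re-evaluating at (2.0697, -0.3535): F = (0.152002, 2.031427), so ‖F‖₂ = 2.0371.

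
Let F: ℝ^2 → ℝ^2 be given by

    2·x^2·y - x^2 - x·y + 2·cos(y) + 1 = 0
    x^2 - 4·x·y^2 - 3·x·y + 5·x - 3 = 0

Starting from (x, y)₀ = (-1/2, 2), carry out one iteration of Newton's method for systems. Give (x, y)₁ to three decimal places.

(-0.132, 2.093)

At (-1/2, 2): F = (1.91771, 5.750).
Jacobian J = [[4·x·y - 2·x - y, 2·x^2 - x - 2·sin(y)], [2·x - 4·y^2 - 3·y + 5, -8·x·y - 3·x]].
At the point, J = [[-5.000, -0.81859], [-18.000, 9.500]] (det J = -62.23471).
Solving J·Δ = −F gives Δ = (0.368, 0.093).
Then the next iterate is (x, y)₁ = (-0.132, 2.093).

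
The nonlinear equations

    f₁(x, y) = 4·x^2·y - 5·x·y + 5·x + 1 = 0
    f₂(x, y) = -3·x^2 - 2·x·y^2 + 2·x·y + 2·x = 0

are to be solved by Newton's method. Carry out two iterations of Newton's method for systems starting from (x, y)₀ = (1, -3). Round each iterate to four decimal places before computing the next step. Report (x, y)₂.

At (1, -3): F = (9.0000, -25.0000).
Jacobian J = [[8·x·y - 5·y + 5, 4·x^2 - 5·x], [-6·x - 2·y^2 + 2·y + 2, -4·x·y + 2·x]].
At the point, J = [[-4.0000, -1.0000], [-28.0000, 14.0000]] (det J = -84.0000).
Solving J·Δ = −F gives Δ = (1.2024, 4.1905).
Then the next iterate is (x, y)₁ = (2.2024, 1.1905).
Round to (2.2024, 1.1905) and repeat: F = (22.000608, -11.145863), J = [[20.023158, 8.390263], [-11.667980, -6.083029]].
Δ = (-1.6865, 1.4026), so (x, y)₂ = (0.5159, 2.5931).

(0.5159, 2.5931)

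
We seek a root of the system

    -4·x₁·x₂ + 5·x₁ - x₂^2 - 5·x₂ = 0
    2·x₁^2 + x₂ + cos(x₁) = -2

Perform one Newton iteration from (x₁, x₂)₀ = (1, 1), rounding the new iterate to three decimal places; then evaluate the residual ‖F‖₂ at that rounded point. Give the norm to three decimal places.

5.643

At (1, 1): F = (-5.000, 5.54030).
Jacobian J = [[-4·x₂ + 5, -4·x₁ - 2·x₂ - 5], [4·x₁ - sin(x₁), 1]].
At the point, J = [[1.000, -11.000], [3.15853, 1.000]] (det J = 35.74382).
Solving J·Δ = −F gives Δ = (-1.565, -0.597).
Then the next iterate is (x₁, x₂)₁ = (-0.565, 0.403).
Re-evaluating at (-0.565, 0.403): F = (-4.09163, 3.88604), so ‖F‖₂ = 5.643.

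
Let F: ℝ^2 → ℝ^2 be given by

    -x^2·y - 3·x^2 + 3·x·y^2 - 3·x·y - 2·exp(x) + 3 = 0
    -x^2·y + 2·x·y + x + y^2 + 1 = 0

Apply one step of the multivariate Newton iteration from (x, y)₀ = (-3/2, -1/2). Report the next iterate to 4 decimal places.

(-0.9949, -0.2412)

At (-3/2, -1/2): F = (-6.446260, 2.3750).
Jacobian J = [[-2·x·y - 6·x + 3·y^2 - 3·y - 2·exp(x), -x^2 + 6·x·y - 3·x], [-2·x·y + 2·y + 1, -x^2 + 2·x + 2·y]].
At the point, J = [[9.303740, 6.7500], [-1.5000, -6.2500]] (det J = -48.023373).
Solving J·Δ = −F gives Δ = (0.5051, 0.2588).
Then the next iterate is (x, y)₁ = (-0.9949, -0.2412).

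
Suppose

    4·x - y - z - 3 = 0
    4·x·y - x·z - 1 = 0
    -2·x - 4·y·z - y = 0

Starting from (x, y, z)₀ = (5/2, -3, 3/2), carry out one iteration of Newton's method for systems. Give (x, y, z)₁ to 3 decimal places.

(-0.698, -4.533, -1.261)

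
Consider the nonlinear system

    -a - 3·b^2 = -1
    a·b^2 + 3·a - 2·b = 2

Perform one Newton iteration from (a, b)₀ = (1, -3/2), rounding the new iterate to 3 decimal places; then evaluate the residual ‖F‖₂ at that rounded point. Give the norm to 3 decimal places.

1.950

At (1, -3/2): F = (-6.750, 6.250).
Jacobian J = [[-1, -6·b], [b^2 + 3, 2·a·b - 2]].
At the point, J = [[-1.000, 9.000], [5.250, -5.000]] (det J = -42.250).
Solving J·Δ = −F gives Δ = (-0.533, 0.691).
Then the next iterate is (a, b)₁ = (0.467, -0.809).
Re-evaluating at (0.467, -0.809): F = (-1.43044, 1.32464), so ‖F‖₂ = 1.950.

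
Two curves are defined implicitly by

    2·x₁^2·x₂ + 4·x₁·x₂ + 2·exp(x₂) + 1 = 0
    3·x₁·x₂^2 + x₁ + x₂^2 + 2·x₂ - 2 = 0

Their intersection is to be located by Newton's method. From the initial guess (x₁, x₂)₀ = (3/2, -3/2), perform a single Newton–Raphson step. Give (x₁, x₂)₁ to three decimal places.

(0.669, -1.332)

At (3/2, -3/2): F = (-14.30374, 8.875).
Jacobian J = [[4·x₁·x₂ + 4·x₂, 2·x₁^2 + 4·x₁ + 2·exp(x₂)], [3·x₂^2 + 1, 6·x₁·x₂ + 2·x₂ + 2]].
At the point, J = [[-15.000, 10.94626], [7.750, -14.500]] (det J = 132.66648).
Solving J·Δ = −F gives Δ = (-0.831, 0.168).
Then the next iterate is (x₁, x₂)₁ = (0.669, -1.332).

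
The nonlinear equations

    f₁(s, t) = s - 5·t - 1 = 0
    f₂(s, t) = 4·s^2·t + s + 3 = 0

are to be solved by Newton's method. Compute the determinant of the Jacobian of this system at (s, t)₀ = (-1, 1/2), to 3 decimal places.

J = [[1, -5], [8·s·t + 1, 4·s^2]].
At the point, J = [[1.000, -5.000], [-3.000, 4.000]].
det J = -11.000.

-11.000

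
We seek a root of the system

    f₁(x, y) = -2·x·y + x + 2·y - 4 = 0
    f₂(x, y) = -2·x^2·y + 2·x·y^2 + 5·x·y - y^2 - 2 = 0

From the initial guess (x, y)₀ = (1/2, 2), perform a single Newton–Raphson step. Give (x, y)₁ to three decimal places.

(0.250, 2.750)

At (1/2, 2): F = (-1.500, 2.000).
Jacobian J = [[-2·y + 1, -2·x + 2], [-4·x·y + 2·y^2 + 5·y, -2·x^2 + 4·x·y + 5·x - 2·y]].
At the point, J = [[-3.000, 1.000], [14.000, 2.000]] (det J = -20.000).
Solving J·Δ = −F gives Δ = (-0.250, 0.750).
Then the next iterate is (x, y)₁ = (0.250, 2.750).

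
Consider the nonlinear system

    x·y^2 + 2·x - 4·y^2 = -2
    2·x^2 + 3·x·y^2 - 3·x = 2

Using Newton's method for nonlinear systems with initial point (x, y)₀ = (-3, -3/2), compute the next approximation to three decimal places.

(-0.802, -1.004)

At (-3, -3/2): F = (-19.750, 4.750).
Jacobian J = [[y^2 + 2, 2·x·y - 8·y], [4·x + 3·y^2 - 3, 6·x·y]].
At the point, J = [[4.250, 21.000], [-8.250, 27.000]] (det J = 288.000).
Solving J·Δ = −F gives Δ = (2.198, 0.496).
Then the next iterate is (x, y)₁ = (-0.802, -1.004).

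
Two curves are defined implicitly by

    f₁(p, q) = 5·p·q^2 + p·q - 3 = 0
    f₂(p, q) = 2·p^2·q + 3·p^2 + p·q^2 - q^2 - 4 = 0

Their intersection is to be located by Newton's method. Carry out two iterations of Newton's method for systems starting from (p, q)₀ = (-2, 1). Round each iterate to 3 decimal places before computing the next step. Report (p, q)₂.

(-1.181, -0.129)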